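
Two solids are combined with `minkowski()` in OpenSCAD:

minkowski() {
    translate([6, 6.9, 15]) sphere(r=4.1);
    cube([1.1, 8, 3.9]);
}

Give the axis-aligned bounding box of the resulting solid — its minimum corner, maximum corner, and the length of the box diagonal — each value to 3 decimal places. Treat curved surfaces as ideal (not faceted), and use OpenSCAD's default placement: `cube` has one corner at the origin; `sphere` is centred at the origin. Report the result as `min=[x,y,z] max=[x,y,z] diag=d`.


A = translate([6, 6.9, 15]) sphere(r=4.1) → bbox [1.9,2.8,10.9] .. [10.1,11,19.1]
B = cube([1.1, 8, 3.9]) → bbox [0,0,0] .. [1.1,8,3.9]
lo = A.lo+B.lo = [1.9+0, 2.8+0, 10.9+0] = [1.900,2.800,10.900]
hi = A.hi+B.hi = [10.1+1.1, 11+8, 19.1+3.9] = [11.200,19.000,23.000]
diag = √(9.3²+16.2²+12.1²) = √495.34 = 22.256

min=[1.900,2.800,10.900] max=[11.200,19.000,23.000] diag=22.256


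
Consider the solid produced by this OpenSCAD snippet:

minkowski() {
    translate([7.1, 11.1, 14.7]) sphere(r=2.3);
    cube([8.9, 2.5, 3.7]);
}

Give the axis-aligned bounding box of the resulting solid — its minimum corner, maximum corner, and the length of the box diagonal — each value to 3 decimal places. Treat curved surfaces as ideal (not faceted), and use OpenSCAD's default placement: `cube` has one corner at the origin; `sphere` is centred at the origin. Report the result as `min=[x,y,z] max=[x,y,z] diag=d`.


min=[4.800,8.800,12.400] max=[18.300,15.900,20.700] diag=17.365

A = translate([7.1, 11.1, 14.7]) sphere(r=2.3) → bbox [4.8,8.8,12.4] .. [9.4,13.4,17]
B = cube([8.9, 2.5, 3.7]) → bbox [0,0,0] .. [8.9,2.5,3.7]
lo = A.lo+B.lo = [4.8+0, 8.8+0, 12.4+0] = [4.800,8.800,12.400]
hi = A.hi+B.hi = [9.4+8.9, 13.4+2.5, 17+3.7] = [18.300,15.900,20.700]
diag = √(13.5²+7.1²+8.3²) = √301.55 = 17.365


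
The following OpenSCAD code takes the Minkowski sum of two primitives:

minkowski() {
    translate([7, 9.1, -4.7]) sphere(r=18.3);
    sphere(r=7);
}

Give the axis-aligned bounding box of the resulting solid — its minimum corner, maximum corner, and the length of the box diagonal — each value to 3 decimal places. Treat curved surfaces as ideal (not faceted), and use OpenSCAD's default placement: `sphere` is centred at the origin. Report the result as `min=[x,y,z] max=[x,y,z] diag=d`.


A = translate([7, 9.1, -4.7]) sphere(r=18.3) → bbox [-11.3,-9.2,-23] .. [25.3,27.4,13.6]
B = sphere(r=7) → bbox [-7,-7,-7] .. [7,7,7]
lo = A.lo+B.lo = [-11.3-7, -9.2-7, -23-7] = [-18.300,-16.200,-30.000]
hi = A.hi+B.hi = [25.3+7, 27.4+7, 13.6+7] = [32.300,34.400,20.600]
diag = √(50.6²+50.6²+50.6²) = √7681.08 = 87.642

min=[-18.300,-16.200,-30.000] max=[32.300,34.400,20.600] diag=87.642


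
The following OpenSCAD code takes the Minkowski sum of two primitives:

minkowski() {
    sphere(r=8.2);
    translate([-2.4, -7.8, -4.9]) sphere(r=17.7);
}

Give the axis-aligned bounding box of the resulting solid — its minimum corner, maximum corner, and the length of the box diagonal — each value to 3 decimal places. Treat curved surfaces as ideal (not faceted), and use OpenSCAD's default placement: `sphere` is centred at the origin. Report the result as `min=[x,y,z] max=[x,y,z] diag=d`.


min=[-28.300,-33.700,-30.800] max=[23.500,18.100,21.000] diag=89.720

A = translate([-2.4, -7.8, -4.9]) sphere(r=17.7) → bbox [-20.1,-25.5,-22.6] .. [15.3,9.9,12.8]
B = sphere(r=8.2) → bbox [-8.2,-8.2,-8.2] .. [8.2,8.2,8.2]
lo = A.lo+B.lo = [-20.1-8.2, -25.5-8.2, -22.6-8.2] = [-28.300,-33.700,-30.800]
hi = A.hi+B.hi = [15.3+8.2, 9.9+8.2, 12.8+8.2] = [23.500,18.100,21.000]
diag = √(51.8²+51.8²+51.8²) = √8049.72 = 89.720


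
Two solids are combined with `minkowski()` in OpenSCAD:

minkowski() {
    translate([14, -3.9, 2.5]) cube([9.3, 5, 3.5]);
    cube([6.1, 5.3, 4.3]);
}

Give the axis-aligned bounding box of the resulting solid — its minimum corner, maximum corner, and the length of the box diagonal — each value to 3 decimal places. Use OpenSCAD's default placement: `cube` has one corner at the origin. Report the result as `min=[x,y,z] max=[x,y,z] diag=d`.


A = translate([14, -3.9, 2.5]) cube([9.3, 5, 3.5]) → bbox [14,-3.9,2.5] .. [23.3,1.1,6]
B = cube([6.1, 5.3, 4.3]) → bbox [0,0,0] .. [6.1,5.3,4.3]
lo = A.lo+B.lo = [14+0, -3.9+0, 2.5+0] = [14.000,-3.900,2.500]
hi = A.hi+B.hi = [23.3+6.1, 1.1+5.3, 6+4.3] = [29.400,6.400,10.300]
diag = √(15.4²+10.3²+7.8²) = √404.09 = 20.102

min=[14.000,-3.900,2.500] max=[29.400,6.400,10.300] diag=20.102


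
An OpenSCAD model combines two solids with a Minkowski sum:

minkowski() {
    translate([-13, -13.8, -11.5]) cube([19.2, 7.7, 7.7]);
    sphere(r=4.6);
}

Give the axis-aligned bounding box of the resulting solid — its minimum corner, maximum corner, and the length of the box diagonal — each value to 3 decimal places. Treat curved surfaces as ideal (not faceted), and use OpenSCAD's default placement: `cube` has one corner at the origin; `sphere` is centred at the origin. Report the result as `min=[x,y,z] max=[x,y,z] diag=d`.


A = translate([-13, -13.8, -11.5]) cube([19.2, 7.7, 7.7]) → bbox [-13,-13.8,-11.5] .. [6.2,-6.1,-3.8]
B = sphere(r=4.6) → bbox [-4.6,-4.6,-4.6] .. [4.6,4.6,4.6]
lo = A.lo+B.lo = [-13-4.6, -13.8-4.6, -11.5-4.6] = [-17.600,-18.400,-16.100]
hi = A.hi+B.hi = [6.2+4.6, -6.1+4.6, -3.8+4.6] = [10.800,-1.500,0.800]
diag = √(28.4²+16.9²+16.9²) = √1377.78 = 37.118

min=[-17.600,-18.400,-16.100] max=[10.800,-1.500,0.800] diag=37.118


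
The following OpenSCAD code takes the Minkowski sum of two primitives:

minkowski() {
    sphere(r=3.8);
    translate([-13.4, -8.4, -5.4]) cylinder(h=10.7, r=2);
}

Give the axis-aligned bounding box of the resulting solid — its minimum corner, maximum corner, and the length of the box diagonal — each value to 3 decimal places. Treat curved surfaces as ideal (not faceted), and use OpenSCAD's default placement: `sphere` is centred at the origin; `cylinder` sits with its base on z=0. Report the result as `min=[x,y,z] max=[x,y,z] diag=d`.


min=[-19.200,-14.200,-9.200] max=[-7.600,-2.600,9.100] diag=24.577

A = translate([-13.4, -8.4, -5.4]) cylinder(h=10.7, r=2) → bbox [-15.4,-10.4,-5.4] .. [-11.4,-6.4,5.3]
B = sphere(r=3.8) → bbox [-3.8,-3.8,-3.8] .. [3.8,3.8,3.8]
lo = A.lo+B.lo = [-15.4-3.8, -10.4-3.8, -5.4-3.8] = [-19.200,-14.200,-9.200]
hi = A.hi+B.hi = [-11.4+3.8, -6.4+3.8, 5.3+3.8] = [-7.600,-2.600,9.100]
diag = √(11.6²+11.6²+18.3²) = √604.01 = 24.577


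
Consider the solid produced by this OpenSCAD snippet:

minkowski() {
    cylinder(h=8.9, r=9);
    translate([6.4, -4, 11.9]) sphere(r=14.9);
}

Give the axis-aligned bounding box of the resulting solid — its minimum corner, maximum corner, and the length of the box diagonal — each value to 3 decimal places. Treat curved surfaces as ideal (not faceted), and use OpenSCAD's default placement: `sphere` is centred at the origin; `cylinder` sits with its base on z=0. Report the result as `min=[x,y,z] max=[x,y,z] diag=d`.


A = translate([6.4, -4, 11.9]) sphere(r=14.9) → bbox [-8.5,-18.9,-3] .. [21.3,10.9,26.8]
B = cylinder(h=8.9, r=9) → bbox [-9,-9,0] .. [9,9,8.9]
lo = A.lo+B.lo = [-8.5-9, -18.9-9, -3+0] = [-17.500,-27.900,-3.000]
hi = A.hi+B.hi = [21.3+9, 10.9+9, 26.8+8.9] = [30.300,19.900,35.700]
diag = √(47.8²+47.8²+38.7²) = √6067.37 = 77.893

min=[-17.500,-27.900,-3.000] max=[30.300,19.900,35.700] diag=77.893


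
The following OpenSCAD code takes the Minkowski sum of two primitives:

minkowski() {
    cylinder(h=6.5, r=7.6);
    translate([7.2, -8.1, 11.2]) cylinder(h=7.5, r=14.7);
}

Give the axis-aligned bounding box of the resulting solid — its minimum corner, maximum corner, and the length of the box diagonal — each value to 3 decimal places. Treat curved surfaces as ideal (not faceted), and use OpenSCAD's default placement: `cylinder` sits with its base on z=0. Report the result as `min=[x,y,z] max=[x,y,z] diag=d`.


A = translate([7.2, -8.1, 11.2]) cylinder(h=7.5, r=14.7) → bbox [-7.5,-22.8,11.2] .. [21.9,6.6,18.7]
B = cylinder(h=6.5, r=7.6) → bbox [-7.6,-7.6,0] .. [7.6,7.6,6.5]
lo = A.lo+B.lo = [-7.5-7.6, -22.8-7.6, 11.2+0] = [-15.100,-30.400,11.200]
hi = A.hi+B.hi = [21.9+7.6, 6.6+7.6, 18.7+6.5] = [29.500,14.200,25.200]
diag = √(44.6²+44.6²+14²) = √4174.32 = 64.609

min=[-15.100,-30.400,11.200] max=[29.500,14.200,25.200] diag=64.609


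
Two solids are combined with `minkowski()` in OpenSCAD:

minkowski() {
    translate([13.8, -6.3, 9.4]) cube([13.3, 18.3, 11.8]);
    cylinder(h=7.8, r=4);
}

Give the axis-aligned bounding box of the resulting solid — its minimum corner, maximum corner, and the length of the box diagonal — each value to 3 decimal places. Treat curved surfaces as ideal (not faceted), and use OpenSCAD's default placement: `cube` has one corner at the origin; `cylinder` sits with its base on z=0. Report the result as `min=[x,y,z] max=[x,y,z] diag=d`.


min=[9.800,-10.300,9.400] max=[31.100,16.000,29.000] diag=39.109

A = translate([13.8, -6.3, 9.4]) cube([13.3, 18.3, 11.8]) → bbox [13.8,-6.3,9.4] .. [27.1,12,21.2]
B = cylinder(h=7.8, r=4) → bbox [-4,-4,0] .. [4,4,7.8]
lo = A.lo+B.lo = [13.8-4, -6.3-4, 9.4+0] = [9.800,-10.300,9.400]
hi = A.hi+B.hi = [27.1+4, 12+4, 21.2+7.8] = [31.100,16.000,29.000]
diag = √(21.3²+26.3²+19.6²) = √1529.54 = 39.109


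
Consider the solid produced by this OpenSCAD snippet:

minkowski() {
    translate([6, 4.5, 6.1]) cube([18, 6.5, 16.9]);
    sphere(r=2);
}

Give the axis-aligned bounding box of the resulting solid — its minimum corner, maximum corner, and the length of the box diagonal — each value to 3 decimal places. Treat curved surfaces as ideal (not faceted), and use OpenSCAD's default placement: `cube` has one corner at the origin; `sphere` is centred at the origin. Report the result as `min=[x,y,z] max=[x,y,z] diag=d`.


A = translate([6, 4.5, 6.1]) cube([18, 6.5, 16.9]) → bbox [6,4.5,6.1] .. [24,11,23]
B = sphere(r=2) → bbox [-2,-2,-2] .. [2,2,2]
lo = A.lo+B.lo = [6-2, 4.5-2, 6.1-2] = [4.000,2.500,4.100]
hi = A.hi+B.hi = [24+2, 11+2, 23+2] = [26.000,13.000,25.000]
diag = √(22²+10.5²+20.9²) = √1031.06 = 32.110

min=[4.000,2.500,4.100] max=[26.000,13.000,25.000] diag=32.110


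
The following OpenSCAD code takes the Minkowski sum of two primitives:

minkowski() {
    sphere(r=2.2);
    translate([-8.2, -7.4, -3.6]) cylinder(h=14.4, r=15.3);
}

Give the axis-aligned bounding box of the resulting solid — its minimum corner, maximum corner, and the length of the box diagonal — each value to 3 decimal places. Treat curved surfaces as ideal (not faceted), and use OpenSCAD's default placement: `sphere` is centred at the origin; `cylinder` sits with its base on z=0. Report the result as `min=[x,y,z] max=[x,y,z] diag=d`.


A = translate([-8.2, -7.4, -3.6]) cylinder(h=14.4, r=15.3) → bbox [-23.5,-22.7,-3.6] .. [7.1,7.9,10.8]
B = sphere(r=2.2) → bbox [-2.2,-2.2,-2.2] .. [2.2,2.2,2.2]
lo = A.lo+B.lo = [-23.5-2.2, -22.7-2.2, -3.6-2.2] = [-25.700,-24.900,-5.800]
hi = A.hi+B.hi = [7.1+2.2, 7.9+2.2, 10.8+2.2] = [9.300,10.100,13.000]
diag = √(35²+35²+18.8²) = √2803.44 = 52.948

min=[-25.700,-24.900,-5.800] max=[9.300,10.100,13.000] diag=52.948


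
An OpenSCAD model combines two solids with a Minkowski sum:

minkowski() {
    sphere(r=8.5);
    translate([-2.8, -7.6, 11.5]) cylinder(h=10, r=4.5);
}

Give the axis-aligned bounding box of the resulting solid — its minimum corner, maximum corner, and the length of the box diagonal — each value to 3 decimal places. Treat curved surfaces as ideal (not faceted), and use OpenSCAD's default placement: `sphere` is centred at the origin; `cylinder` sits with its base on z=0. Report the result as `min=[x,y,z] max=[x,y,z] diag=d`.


A = translate([-2.8, -7.6, 11.5]) cylinder(h=10, r=4.5) → bbox [-7.3,-12.1,11.5] .. [1.7,-3.1,21.5]
B = sphere(r=8.5) → bbox [-8.5,-8.5,-8.5] .. [8.5,8.5,8.5]
lo = A.lo+B.lo = [-7.3-8.5, -12.1-8.5, 11.5-8.5] = [-15.800,-20.600,3.000]
hi = A.hi+B.hi = [1.7+8.5, -3.1+8.5, 21.5+8.5] = [10.200,5.400,30.000]
diag = √(26²+26²+27²) = √2081 = 45.618

min=[-15.800,-20.600,3.000] max=[10.200,5.400,30.000] diag=45.618


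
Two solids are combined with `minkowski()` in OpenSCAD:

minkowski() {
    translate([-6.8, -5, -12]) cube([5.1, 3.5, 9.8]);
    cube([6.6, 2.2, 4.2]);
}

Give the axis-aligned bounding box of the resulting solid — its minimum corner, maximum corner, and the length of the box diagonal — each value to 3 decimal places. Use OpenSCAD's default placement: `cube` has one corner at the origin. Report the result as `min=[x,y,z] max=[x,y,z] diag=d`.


min=[-6.800,-5.000,-12.000] max=[4.900,0.700,2.000] diag=19.115

A = translate([-6.8, -5, -12]) cube([5.1, 3.5, 9.8]) → bbox [-6.8,-5,-12] .. [-1.7,-1.5,-2.2]
B = cube([6.6, 2.2, 4.2]) → bbox [0,0,0] .. [6.6,2.2,4.2]
lo = A.lo+B.lo = [-6.8+0, -5+0, -12+0] = [-6.800,-5.000,-12.000]
hi = A.hi+B.hi = [-1.7+6.6, -1.5+2.2, -2.2+4.2] = [4.900,0.700,2.000]
diag = √(11.7²+5.7²+14²) = √365.38 = 19.115


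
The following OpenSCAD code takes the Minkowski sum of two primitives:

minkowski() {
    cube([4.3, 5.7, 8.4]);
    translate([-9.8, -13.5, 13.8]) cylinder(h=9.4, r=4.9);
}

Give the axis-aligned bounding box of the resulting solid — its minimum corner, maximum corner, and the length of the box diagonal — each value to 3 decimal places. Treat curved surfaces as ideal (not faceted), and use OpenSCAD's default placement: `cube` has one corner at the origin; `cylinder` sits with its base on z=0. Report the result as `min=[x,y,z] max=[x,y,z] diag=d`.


A = translate([-9.8, -13.5, 13.8]) cylinder(h=9.4, r=4.9) → bbox [-14.7,-18.4,13.8] .. [-4.9,-8.6,23.2]
B = cube([4.3, 5.7, 8.4]) → bbox [0,0,0] .. [4.3,5.7,8.4]
lo = A.lo+B.lo = [-14.7+0, -18.4+0, 13.8+0] = [-14.700,-18.400,13.800]
hi = A.hi+B.hi = [-4.9+4.3, -8.6+5.7, 23.2+8.4] = [-0.600,-2.900,31.600]
diag = √(14.1²+15.5²+17.8²) = √755.9 = 27.494

min=[-14.700,-18.400,13.800] max=[-0.600,-2.900,31.600] diag=27.494


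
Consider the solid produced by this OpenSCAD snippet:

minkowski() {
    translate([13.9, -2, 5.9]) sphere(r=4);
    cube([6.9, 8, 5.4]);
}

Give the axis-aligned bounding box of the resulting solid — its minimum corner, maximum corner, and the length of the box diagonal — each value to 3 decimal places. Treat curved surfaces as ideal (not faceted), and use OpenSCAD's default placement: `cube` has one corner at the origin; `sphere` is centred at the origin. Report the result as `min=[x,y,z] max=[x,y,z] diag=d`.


A = translate([13.9, -2, 5.9]) sphere(r=4) → bbox [9.9,-6,1.9] .. [17.9,2,9.9]
B = cube([6.9, 8, 5.4]) → bbox [0,0,0] .. [6.9,8,5.4]
lo = A.lo+B.lo = [9.9+0, -6+0, 1.9+0] = [9.900,-6.000,1.900]
hi = A.hi+B.hi = [17.9+6.9, 2+8, 9.9+5.4] = [24.800,10.000,15.300]
diag = √(14.9²+16²+13.4²) = √657.57 = 25.643

min=[9.900,-6.000,1.900] max=[24.800,10.000,15.300] diag=25.643


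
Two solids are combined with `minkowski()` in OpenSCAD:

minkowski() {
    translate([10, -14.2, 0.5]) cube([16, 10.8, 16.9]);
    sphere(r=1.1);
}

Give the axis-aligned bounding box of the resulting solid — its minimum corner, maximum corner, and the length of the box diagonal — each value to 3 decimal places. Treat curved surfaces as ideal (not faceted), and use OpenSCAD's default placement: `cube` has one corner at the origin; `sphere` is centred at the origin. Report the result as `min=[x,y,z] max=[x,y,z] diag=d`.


min=[8.900,-15.300,-0.600] max=[27.100,-2.300,18.500] diag=29.412

A = translate([10, -14.2, 0.5]) cube([16, 10.8, 16.9]) → bbox [10,-14.2,0.5] .. [26,-3.4,17.4]
B = sphere(r=1.1) → bbox [-1.1,-1.1,-1.1] .. [1.1,1.1,1.1]
lo = A.lo+B.lo = [10-1.1, -14.2-1.1, 0.5-1.1] = [8.900,-15.300,-0.600]
hi = A.hi+B.hi = [26+1.1, -3.4+1.1, 17.4+1.1] = [27.100,-2.300,18.500]
diag = √(18.2²+13²+19.1²) = √865.05 = 29.412


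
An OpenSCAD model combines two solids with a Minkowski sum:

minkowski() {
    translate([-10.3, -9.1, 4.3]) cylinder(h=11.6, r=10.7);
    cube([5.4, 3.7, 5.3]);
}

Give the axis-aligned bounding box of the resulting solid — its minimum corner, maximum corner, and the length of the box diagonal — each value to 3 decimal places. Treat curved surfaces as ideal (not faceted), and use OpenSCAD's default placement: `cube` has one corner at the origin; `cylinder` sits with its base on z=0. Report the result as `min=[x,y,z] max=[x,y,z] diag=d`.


A = translate([-10.3, -9.1, 4.3]) cylinder(h=11.6, r=10.7) → bbox [-21,-19.8,4.3] .. [0.4,1.6,15.9]
B = cube([5.4, 3.7, 5.3]) → bbox [0,0,0] .. [5.4,3.7,5.3]
lo = A.lo+B.lo = [-21+0, -19.8+0, 4.3+0] = [-21.000,-19.800,4.300]
hi = A.hi+B.hi = [0.4+5.4, 1.6+3.7, 15.9+5.3] = [5.800,5.300,21.200]
diag = √(26.8²+25.1²+16.9²) = √1633.86 = 40.421

min=[-21.000,-19.800,4.300] max=[5.800,5.300,21.200] diag=40.421


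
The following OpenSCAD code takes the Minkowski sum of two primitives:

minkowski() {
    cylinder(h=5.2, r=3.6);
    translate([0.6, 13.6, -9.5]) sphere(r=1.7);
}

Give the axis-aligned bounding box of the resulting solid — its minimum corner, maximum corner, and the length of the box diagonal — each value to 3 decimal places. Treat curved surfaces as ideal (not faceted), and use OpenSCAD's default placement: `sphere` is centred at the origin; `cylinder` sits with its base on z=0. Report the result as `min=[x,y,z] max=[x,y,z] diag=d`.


min=[-4.700,8.300,-11.200] max=[5.900,18.900,-2.600] diag=17.282

A = translate([0.6, 13.6, -9.5]) sphere(r=1.7) → bbox [-1.1,11.9,-11.2] .. [2.3,15.3,-7.8]
B = cylinder(h=5.2, r=3.6) → bbox [-3.6,-3.6,0] .. [3.6,3.6,5.2]
lo = A.lo+B.lo = [-1.1-3.6, 11.9-3.6, -11.2+0] = [-4.700,8.300,-11.200]
hi = A.hi+B.hi = [2.3+3.6, 15.3+3.6, -7.8+5.2] = [5.900,18.900,-2.600]
diag = √(10.6²+10.6²+8.6²) = √298.68 = 17.282


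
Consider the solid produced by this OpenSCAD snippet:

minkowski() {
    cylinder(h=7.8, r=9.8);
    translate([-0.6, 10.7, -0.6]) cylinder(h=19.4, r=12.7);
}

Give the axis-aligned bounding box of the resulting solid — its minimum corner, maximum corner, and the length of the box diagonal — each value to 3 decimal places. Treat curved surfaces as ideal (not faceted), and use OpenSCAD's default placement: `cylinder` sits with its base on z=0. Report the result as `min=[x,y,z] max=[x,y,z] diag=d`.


A = translate([-0.6, 10.7, -0.6]) cylinder(h=19.4, r=12.7) → bbox [-13.3,-2,-0.6] .. [12.1,23.4,18.8]
B = cylinder(h=7.8, r=9.8) → bbox [-9.8,-9.8,0] .. [9.8,9.8,7.8]
lo = A.lo+B.lo = [-13.3-9.8, -2-9.8, -0.6+0] = [-23.100,-11.800,-0.600]
hi = A.hi+B.hi = [12.1+9.8, 23.4+9.8, 18.8+7.8] = [21.900,33.200,26.600]
diag = √(45²+45²+27.2²) = √4789.84 = 69.209

min=[-23.100,-11.800,-0.600] max=[21.900,33.200,26.600] diag=69.209


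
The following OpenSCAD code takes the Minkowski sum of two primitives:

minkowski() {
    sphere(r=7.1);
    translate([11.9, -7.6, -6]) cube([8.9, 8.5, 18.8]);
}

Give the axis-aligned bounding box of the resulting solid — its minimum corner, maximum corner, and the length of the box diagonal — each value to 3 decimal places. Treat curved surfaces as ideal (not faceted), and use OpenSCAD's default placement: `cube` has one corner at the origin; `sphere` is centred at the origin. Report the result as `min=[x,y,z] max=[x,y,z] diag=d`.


min=[4.800,-14.700,-13.100] max=[27.900,8.000,19.900] diag=46.237

A = translate([11.9, -7.6, -6]) cube([8.9, 8.5, 18.8]) → bbox [11.9,-7.6,-6] .. [20.8,0.9,12.8]
B = sphere(r=7.1) → bbox [-7.1,-7.1,-7.1] .. [7.1,7.1,7.1]
lo = A.lo+B.lo = [11.9-7.1, -7.6-7.1, -6-7.1] = [4.800,-14.700,-13.100]
hi = A.hi+B.hi = [20.8+7.1, 0.9+7.1, 12.8+7.1] = [27.900,8.000,19.900]
diag = √(23.1²+22.7²+33²) = √2137.9 = 46.237


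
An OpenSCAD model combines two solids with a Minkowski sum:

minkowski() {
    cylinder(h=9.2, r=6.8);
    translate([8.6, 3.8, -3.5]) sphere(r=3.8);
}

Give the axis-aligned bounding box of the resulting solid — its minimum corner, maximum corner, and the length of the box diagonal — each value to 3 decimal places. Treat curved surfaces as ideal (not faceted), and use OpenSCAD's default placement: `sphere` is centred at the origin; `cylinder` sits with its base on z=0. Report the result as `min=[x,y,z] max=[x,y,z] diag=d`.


A = translate([8.6, 3.8, -3.5]) sphere(r=3.8) → bbox [4.8,0,-7.3] .. [12.4,7.6,0.3]
B = cylinder(h=9.2, r=6.8) → bbox [-6.8,-6.8,0] .. [6.8,6.8,9.2]
lo = A.lo+B.lo = [4.8-6.8, 0-6.8, -7.3+0] = [-2.000,-6.800,-7.300]
hi = A.hi+B.hi = [12.4+6.8, 7.6+6.8, 0.3+9.2] = [19.200,14.400,9.500]
diag = √(21.2²+21.2²+16.8²) = √1181.12 = 34.367

min=[-2.000,-6.800,-7.300] max=[19.200,14.400,9.500] diag=34.367


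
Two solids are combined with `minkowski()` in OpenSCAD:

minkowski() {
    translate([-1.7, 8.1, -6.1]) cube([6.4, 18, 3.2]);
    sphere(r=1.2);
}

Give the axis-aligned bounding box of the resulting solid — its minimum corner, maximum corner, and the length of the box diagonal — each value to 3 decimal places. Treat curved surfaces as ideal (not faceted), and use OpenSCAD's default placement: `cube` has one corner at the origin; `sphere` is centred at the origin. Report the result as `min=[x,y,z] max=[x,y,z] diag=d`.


min=[-2.900,6.900,-7.300] max=[5.900,27.300,-1.700] diag=22.912

A = translate([-1.7, 8.1, -6.1]) cube([6.4, 18, 3.2]) → bbox [-1.7,8.1,-6.1] .. [4.7,26.1,-2.9]
B = sphere(r=1.2) → bbox [-1.2,-1.2,-1.2] .. [1.2,1.2,1.2]
lo = A.lo+B.lo = [-1.7-1.2, 8.1-1.2, -6.1-1.2] = [-2.900,6.900,-7.300]
hi = A.hi+B.hi = [4.7+1.2, 26.1+1.2, -2.9+1.2] = [5.900,27.300,-1.700]
diag = √(8.8²+20.4²+5.6²) = √524.96 = 22.912


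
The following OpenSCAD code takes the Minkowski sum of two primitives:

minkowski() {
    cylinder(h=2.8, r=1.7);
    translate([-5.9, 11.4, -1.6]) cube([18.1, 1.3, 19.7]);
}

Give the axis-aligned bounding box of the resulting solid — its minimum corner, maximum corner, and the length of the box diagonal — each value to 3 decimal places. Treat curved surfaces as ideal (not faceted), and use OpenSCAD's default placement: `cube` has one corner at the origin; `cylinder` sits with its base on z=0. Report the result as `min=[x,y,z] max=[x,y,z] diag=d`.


min=[-7.600,9.700,-1.600] max=[13.900,14.400,20.900] diag=31.474

A = translate([-5.9, 11.4, -1.6]) cube([18.1, 1.3, 19.7]) → bbox [-5.9,11.4,-1.6] .. [12.2,12.7,18.1]
B = cylinder(h=2.8, r=1.7) → bbox [-1.7,-1.7,0] .. [1.7,1.7,2.8]
lo = A.lo+B.lo = [-5.9-1.7, 11.4-1.7, -1.6+0] = [-7.600,9.700,-1.600]
hi = A.hi+B.hi = [12.2+1.7, 12.7+1.7, 18.1+2.8] = [13.900,14.400,20.900]
diag = √(21.5²+4.7²+22.5²) = √990.59 = 31.474


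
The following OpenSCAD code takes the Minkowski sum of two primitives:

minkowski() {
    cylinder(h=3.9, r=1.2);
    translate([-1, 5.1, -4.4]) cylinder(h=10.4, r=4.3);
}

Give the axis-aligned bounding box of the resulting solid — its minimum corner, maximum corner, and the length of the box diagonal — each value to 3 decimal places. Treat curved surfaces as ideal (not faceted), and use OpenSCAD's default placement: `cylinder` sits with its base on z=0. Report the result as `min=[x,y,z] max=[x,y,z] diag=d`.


A = translate([-1, 5.1, -4.4]) cylinder(h=10.4, r=4.3) → bbox [-5.3,0.8,-4.4] .. [3.3,9.4,6]
B = cylinder(h=3.9, r=1.2) → bbox [-1.2,-1.2,0] .. [1.2,1.2,3.9]
lo = A.lo+B.lo = [-5.3-1.2, 0.8-1.2, -4.4+0] = [-6.500,-0.400,-4.400]
hi = A.hi+B.hi = [3.3+1.2, 9.4+1.2, 6+3.9] = [4.500,10.600,9.900]
diag = √(11²+11²+14.3²) = √446.49 = 21.130

min=[-6.500,-0.400,-4.400] max=[4.500,10.600,9.900] diag=21.130


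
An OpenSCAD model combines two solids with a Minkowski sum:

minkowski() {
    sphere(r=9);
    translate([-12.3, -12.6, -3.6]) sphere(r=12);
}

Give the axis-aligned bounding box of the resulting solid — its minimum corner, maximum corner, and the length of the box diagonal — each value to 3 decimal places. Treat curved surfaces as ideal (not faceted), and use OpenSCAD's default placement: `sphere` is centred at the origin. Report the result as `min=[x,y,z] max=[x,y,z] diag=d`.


min=[-33.300,-33.600,-24.600] max=[8.700,8.400,17.400] diag=72.746

A = translate([-12.3, -12.6, -3.6]) sphere(r=12) → bbox [-24.3,-24.6,-15.6] .. [-0.3,-0.6,8.4]
B = sphere(r=9) → bbox [-9,-9,-9] .. [9,9,9]
lo = A.lo+B.lo = [-24.3-9, -24.6-9, -15.6-9] = [-33.300,-33.600,-24.600]
hi = A.hi+B.hi = [-0.3+9, -0.6+9, 8.4+9] = [8.700,8.400,17.400]
diag = √(42²+42²+42²) = √5292 = 72.746


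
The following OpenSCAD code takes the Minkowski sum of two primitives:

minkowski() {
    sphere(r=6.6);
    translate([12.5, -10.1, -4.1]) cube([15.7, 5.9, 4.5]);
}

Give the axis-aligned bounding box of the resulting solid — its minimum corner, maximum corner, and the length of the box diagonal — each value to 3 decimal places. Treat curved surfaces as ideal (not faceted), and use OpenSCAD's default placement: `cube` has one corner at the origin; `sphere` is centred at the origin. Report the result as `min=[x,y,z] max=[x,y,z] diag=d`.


min=[5.900,-16.700,-10.700] max=[34.800,2.400,7.000] diag=38.901

A = translate([12.5, -10.1, -4.1]) cube([15.7, 5.9, 4.5]) → bbox [12.5,-10.1,-4.1] .. [28.2,-4.2,0.4]
B = sphere(r=6.6) → bbox [-6.6,-6.6,-6.6] .. [6.6,6.6,6.6]
lo = A.lo+B.lo = [12.5-6.6, -10.1-6.6, -4.1-6.6] = [5.900,-16.700,-10.700]
hi = A.hi+B.hi = [28.2+6.6, -4.2+6.6, 0.4+6.6] = [34.800,2.400,7.000]
diag = √(28.9²+19.1²+17.7²) = √1513.31 = 38.901


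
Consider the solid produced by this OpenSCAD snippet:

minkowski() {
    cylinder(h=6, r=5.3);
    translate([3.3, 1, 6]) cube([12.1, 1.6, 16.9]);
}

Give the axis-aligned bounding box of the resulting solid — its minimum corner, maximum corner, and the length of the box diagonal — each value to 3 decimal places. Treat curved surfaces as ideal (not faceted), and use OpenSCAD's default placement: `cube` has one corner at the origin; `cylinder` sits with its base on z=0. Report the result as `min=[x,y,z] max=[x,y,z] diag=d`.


A = translate([3.3, 1, 6]) cube([12.1, 1.6, 16.9]) → bbox [3.3,1,6] .. [15.4,2.6,22.9]
B = cylinder(h=6, r=5.3) → bbox [-5.3,-5.3,0] .. [5.3,5.3,6]
lo = A.lo+B.lo = [3.3-5.3, 1-5.3, 6+0] = [-2.000,-4.300,6.000]
hi = A.hi+B.hi = [15.4+5.3, 2.6+5.3, 22.9+6] = [20.700,7.900,28.900]
diag = √(22.7²+12.2²+22.9²) = √1188.54 = 34.475

min=[-2.000,-4.300,6.000] max=[20.700,7.900,28.900] diag=34.475


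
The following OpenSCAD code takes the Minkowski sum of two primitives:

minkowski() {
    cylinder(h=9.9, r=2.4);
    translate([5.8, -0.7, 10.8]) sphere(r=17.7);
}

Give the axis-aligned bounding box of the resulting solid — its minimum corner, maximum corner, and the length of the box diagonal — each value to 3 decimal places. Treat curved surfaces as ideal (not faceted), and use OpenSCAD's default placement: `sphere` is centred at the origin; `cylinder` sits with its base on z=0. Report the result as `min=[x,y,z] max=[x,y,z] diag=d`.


min=[-14.300,-20.800,-6.900] max=[25.900,19.400,38.400] diag=72.692

A = translate([5.8, -0.7, 10.8]) sphere(r=17.7) → bbox [-11.9,-18.4,-6.9] .. [23.5,17,28.5]
B = cylinder(h=9.9, r=2.4) → bbox [-2.4,-2.4,0] .. [2.4,2.4,9.9]
lo = A.lo+B.lo = [-11.9-2.4, -18.4-2.4, -6.9+0] = [-14.300,-20.800,-6.900]
hi = A.hi+B.hi = [23.5+2.4, 17+2.4, 28.5+9.9] = [25.900,19.400,38.400]
diag = √(40.2²+40.2²+45.3²) = √5284.17 = 72.692


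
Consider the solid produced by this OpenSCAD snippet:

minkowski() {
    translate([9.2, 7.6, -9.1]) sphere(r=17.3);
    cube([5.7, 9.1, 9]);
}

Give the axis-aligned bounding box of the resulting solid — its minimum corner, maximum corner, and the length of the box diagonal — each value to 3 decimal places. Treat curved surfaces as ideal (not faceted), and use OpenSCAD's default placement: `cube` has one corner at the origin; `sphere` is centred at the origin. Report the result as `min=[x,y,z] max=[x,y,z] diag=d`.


min=[-8.100,-9.700,-26.400] max=[32.200,34.000,17.200] diag=73.721

A = translate([9.2, 7.6, -9.1]) sphere(r=17.3) → bbox [-8.1,-9.7,-26.4] .. [26.5,24.9,8.2]
B = cube([5.7, 9.1, 9]) → bbox [0,0,0] .. [5.7,9.1,9]
lo = A.lo+B.lo = [-8.1+0, -9.7+0, -26.4+0] = [-8.100,-9.700,-26.400]
hi = A.hi+B.hi = [26.5+5.7, 24.9+9.1, 8.2+9] = [32.200,34.000,17.200]
diag = √(40.3²+43.7²+43.6²) = √5434.74 = 73.721


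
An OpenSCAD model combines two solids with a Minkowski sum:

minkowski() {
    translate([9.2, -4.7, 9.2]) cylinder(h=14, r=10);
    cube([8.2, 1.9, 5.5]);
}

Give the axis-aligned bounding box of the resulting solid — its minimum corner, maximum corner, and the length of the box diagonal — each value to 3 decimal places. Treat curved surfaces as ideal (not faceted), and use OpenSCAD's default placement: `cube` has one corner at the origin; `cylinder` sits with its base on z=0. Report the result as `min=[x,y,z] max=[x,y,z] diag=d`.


A = translate([9.2, -4.7, 9.2]) cylinder(h=14, r=10) → bbox [-0.8,-14.7,9.2] .. [19.2,5.3,23.2]
B = cube([8.2, 1.9, 5.5]) → bbox [0,0,0] .. [8.2,1.9,5.5]
lo = A.lo+B.lo = [-0.8+0, -14.7+0, 9.2+0] = [-0.800,-14.700,9.200]
hi = A.hi+B.hi = [19.2+8.2, 5.3+1.9, 23.2+5.5] = [27.400,7.200,28.700]
diag = √(28.2²+21.9²+19.5²) = √1655.1 = 40.683

min=[-0.800,-14.700,9.200] max=[27.400,7.200,28.700] diag=40.683


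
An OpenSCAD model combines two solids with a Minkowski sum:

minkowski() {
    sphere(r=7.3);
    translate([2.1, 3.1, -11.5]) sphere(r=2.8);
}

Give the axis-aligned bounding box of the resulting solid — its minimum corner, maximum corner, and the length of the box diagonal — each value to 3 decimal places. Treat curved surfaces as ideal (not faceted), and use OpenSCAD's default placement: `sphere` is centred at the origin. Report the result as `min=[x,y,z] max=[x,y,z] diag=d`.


min=[-8.000,-7.000,-21.600] max=[12.200,13.200,-1.400] diag=34.987

A = translate([2.1, 3.1, -11.5]) sphere(r=2.8) → bbox [-0.7,0.3,-14.3] .. [4.9,5.9,-8.7]
B = sphere(r=7.3) → bbox [-7.3,-7.3,-7.3] .. [7.3,7.3,7.3]
lo = A.lo+B.lo = [-0.7-7.3, 0.3-7.3, -14.3-7.3] = [-8.000,-7.000,-21.600]
hi = A.hi+B.hi = [4.9+7.3, 5.9+7.3, -8.7+7.3] = [12.200,13.200,-1.400]
diag = √(20.2²+20.2²+20.2²) = √1224.12 = 34.987


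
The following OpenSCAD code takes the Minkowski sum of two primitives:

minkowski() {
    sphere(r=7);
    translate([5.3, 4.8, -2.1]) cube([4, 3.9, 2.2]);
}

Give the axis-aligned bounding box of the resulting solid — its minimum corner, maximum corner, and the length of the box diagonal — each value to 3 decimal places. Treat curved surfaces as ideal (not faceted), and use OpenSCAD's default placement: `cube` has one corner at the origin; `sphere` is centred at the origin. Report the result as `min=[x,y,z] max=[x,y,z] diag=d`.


A = translate([5.3, 4.8, -2.1]) cube([4, 3.9, 2.2]) → bbox [5.3,4.8,-2.1] .. [9.3,8.7,0.1]
B = sphere(r=7) → bbox [-7,-7,-7] .. [7,7,7]
lo = A.lo+B.lo = [5.3-7, 4.8-7, -2.1-7] = [-1.700,-2.200,-9.100]
hi = A.hi+B.hi = [9.3+7, 8.7+7, 0.1+7] = [16.300,15.700,7.100]
diag = √(18²+17.9²+16.2²) = √906.85 = 30.114

min=[-1.700,-2.200,-9.100] max=[16.300,15.700,7.100] diag=30.114


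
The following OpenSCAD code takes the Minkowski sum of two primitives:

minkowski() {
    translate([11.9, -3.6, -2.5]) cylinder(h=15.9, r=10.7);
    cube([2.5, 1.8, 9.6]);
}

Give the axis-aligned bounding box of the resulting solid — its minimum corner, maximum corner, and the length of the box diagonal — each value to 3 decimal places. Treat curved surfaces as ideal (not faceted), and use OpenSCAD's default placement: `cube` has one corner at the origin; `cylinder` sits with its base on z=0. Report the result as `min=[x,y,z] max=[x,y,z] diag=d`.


min=[1.200,-14.300,-2.500] max=[25.100,8.900,23.000] diag=41.949

A = translate([11.9, -3.6, -2.5]) cylinder(h=15.9, r=10.7) → bbox [1.2,-14.3,-2.5] .. [22.6,7.1,13.4]
B = cube([2.5, 1.8, 9.6]) → bbox [0,0,0] .. [2.5,1.8,9.6]
lo = A.lo+B.lo = [1.2+0, -14.3+0, -2.5+0] = [1.200,-14.300,-2.500]
hi = A.hi+B.hi = [22.6+2.5, 7.1+1.8, 13.4+9.6] = [25.100,8.900,23.000]
diag = √(23.9²+23.2²+25.5²) = √1759.7 = 41.949


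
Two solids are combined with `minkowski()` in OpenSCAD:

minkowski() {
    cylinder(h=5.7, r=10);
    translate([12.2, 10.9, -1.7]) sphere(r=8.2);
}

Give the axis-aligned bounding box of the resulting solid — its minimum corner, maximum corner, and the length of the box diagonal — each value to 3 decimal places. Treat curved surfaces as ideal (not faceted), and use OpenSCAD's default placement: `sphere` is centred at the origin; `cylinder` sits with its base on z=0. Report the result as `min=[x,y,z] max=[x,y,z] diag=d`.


min=[-6.000,-7.300,-9.900] max=[30.400,29.100,12.200] diag=56.021

A = translate([12.2, 10.9, -1.7]) sphere(r=8.2) → bbox [4,2.7,-9.9] .. [20.4,19.1,6.5]
B = cylinder(h=5.7, r=10) → bbox [-10,-10,0] .. [10,10,5.7]
lo = A.lo+B.lo = [4-10, 2.7-10, -9.9+0] = [-6.000,-7.300,-9.900]
hi = A.hi+B.hi = [20.4+10, 19.1+10, 6.5+5.7] = [30.400,29.100,12.200]
diag = √(36.4²+36.4²+22.1²) = √3138.33 = 56.021


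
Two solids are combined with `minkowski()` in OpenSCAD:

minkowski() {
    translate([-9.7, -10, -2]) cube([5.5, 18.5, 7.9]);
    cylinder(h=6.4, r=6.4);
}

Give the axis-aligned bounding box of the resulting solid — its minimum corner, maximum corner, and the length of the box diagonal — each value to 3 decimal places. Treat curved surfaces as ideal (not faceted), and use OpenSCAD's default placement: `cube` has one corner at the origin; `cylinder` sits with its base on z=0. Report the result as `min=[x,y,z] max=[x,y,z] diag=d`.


min=[-16.100,-16.400,-2.000] max=[2.200,14.900,12.300] diag=38.975

A = translate([-9.7, -10, -2]) cube([5.5, 18.5, 7.9]) → bbox [-9.7,-10,-2] .. [-4.2,8.5,5.9]
B = cylinder(h=6.4, r=6.4) → bbox [-6.4,-6.4,0] .. [6.4,6.4,6.4]
lo = A.lo+B.lo = [-9.7-6.4, -10-6.4, -2+0] = [-16.100,-16.400,-2.000]
hi = A.hi+B.hi = [-4.2+6.4, 8.5+6.4, 5.9+6.4] = [2.200,14.900,12.300]
diag = √(18.3²+31.3²+14.3²) = √1519.07 = 38.975


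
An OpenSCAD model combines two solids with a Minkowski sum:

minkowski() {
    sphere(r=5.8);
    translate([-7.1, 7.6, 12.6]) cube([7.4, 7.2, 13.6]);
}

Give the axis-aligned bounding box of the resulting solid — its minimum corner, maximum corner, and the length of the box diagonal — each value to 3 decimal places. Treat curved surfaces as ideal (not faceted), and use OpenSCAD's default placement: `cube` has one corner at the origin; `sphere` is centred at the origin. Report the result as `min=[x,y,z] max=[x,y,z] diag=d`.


min=[-12.900,1.800,6.800] max=[6.100,20.600,32.000] diag=36.735

A = translate([-7.1, 7.6, 12.6]) cube([7.4, 7.2, 13.6]) → bbox [-7.1,7.6,12.6] .. [0.3,14.8,26.2]
B = sphere(r=5.8) → bbox [-5.8,-5.8,-5.8] .. [5.8,5.8,5.8]
lo = A.lo+B.lo = [-7.1-5.8, 7.6-5.8, 12.6-5.8] = [-12.900,1.800,6.800]
hi = A.hi+B.hi = [0.3+5.8, 14.8+5.8, 26.2+5.8] = [6.100,20.600,32.000]
diag = √(19²+18.8²+25.2²) = √1349.48 = 36.735


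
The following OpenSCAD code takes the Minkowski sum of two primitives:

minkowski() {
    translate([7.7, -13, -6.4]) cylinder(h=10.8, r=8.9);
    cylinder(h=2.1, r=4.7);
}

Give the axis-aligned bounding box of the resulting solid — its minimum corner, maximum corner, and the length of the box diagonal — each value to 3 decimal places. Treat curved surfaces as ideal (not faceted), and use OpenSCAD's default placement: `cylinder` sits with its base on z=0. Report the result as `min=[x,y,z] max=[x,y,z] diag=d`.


min=[-5.900,-26.600,-6.400] max=[21.300,0.600,6.500] diag=40.572

A = translate([7.7, -13, -6.4]) cylinder(h=10.8, r=8.9) → bbox [-1.2,-21.9,-6.4] .. [16.6,-4.1,4.4]
B = cylinder(h=2.1, r=4.7) → bbox [-4.7,-4.7,0] .. [4.7,4.7,2.1]
lo = A.lo+B.lo = [-1.2-4.7, -21.9-4.7, -6.4+0] = [-5.900,-26.600,-6.400]
hi = A.hi+B.hi = [16.6+4.7, -4.1+4.7, 4.4+2.1] = [21.300,0.600,6.500]
diag = √(27.2²+27.2²+12.9²) = √1646.09 = 40.572


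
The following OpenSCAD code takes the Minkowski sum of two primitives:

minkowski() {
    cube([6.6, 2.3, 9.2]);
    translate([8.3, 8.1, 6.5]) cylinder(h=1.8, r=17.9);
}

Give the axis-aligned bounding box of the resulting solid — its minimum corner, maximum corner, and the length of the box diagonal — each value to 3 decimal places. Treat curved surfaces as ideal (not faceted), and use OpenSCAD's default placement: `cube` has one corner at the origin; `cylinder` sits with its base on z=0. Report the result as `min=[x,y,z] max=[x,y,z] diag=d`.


A = translate([8.3, 8.1, 6.5]) cylinder(h=1.8, r=17.9) → bbox [-9.6,-9.8,6.5] .. [26.2,26,8.3]
B = cube([6.6, 2.3, 9.2]) → bbox [0,0,0] .. [6.6,2.3,9.2]
lo = A.lo+B.lo = [-9.6+0, -9.8+0, 6.5+0] = [-9.600,-9.800,6.500]
hi = A.hi+B.hi = [26.2+6.6, 26+2.3, 8.3+9.2] = [32.800,28.300,17.500]
diag = √(42.4²+38.1²+11²) = √3370.37 = 58.055

min=[-9.600,-9.800,6.500] max=[32.800,28.300,17.500] diag=58.055


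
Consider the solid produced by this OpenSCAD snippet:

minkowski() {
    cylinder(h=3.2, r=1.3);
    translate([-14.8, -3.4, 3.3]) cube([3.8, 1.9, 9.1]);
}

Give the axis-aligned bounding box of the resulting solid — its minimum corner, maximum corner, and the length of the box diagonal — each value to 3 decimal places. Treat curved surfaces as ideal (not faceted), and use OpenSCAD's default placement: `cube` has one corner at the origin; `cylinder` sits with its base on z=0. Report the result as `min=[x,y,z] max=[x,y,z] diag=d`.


A = translate([-14.8, -3.4, 3.3]) cube([3.8, 1.9, 9.1]) → bbox [-14.8,-3.4,3.3] .. [-11,-1.5,12.4]
B = cylinder(h=3.2, r=1.3) → bbox [-1.3,-1.3,0] .. [1.3,1.3,3.2]
lo = A.lo+B.lo = [-14.8-1.3, -3.4-1.3, 3.3+0] = [-16.100,-4.700,3.300]
hi = A.hi+B.hi = [-11+1.3, -1.5+1.3, 12.4+3.2] = [-9.700,-0.200,15.600]
diag = √(6.4²+4.5²+12.3²) = √212.5 = 14.577

min=[-16.100,-4.700,3.300] max=[-9.700,-0.200,15.600] diag=14.577


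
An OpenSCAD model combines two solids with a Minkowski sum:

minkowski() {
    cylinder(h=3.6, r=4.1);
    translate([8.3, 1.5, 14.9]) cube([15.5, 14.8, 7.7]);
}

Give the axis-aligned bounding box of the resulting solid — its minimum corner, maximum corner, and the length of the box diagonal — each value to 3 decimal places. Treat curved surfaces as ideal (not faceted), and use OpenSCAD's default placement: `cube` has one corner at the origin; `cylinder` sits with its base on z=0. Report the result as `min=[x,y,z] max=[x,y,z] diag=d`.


A = translate([8.3, 1.5, 14.9]) cube([15.5, 14.8, 7.7]) → bbox [8.3,1.5,14.9] .. [23.8,16.3,22.6]
B = cylinder(h=3.6, r=4.1) → bbox [-4.1,-4.1,0] .. [4.1,4.1,3.6]
lo = A.lo+B.lo = [8.3-4.1, 1.5-4.1, 14.9+0] = [4.200,-2.600,14.900]
hi = A.hi+B.hi = [23.8+4.1, 16.3+4.1, 22.6+3.6] = [27.900,20.400,26.200]
diag = √(23.7²+23²+11.3²) = √1218.38 = 34.905

min=[4.200,-2.600,14.900] max=[27.900,20.400,26.200] diag=34.905


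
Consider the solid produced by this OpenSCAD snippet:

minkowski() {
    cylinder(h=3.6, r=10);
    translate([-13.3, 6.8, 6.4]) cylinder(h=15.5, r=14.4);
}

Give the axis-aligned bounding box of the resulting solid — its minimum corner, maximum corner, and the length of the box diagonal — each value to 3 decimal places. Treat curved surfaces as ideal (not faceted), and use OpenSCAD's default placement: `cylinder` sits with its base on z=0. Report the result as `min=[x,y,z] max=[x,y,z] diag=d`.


min=[-37.700,-17.600,6.400] max=[11.100,31.200,25.500] diag=71.608

A = translate([-13.3, 6.8, 6.4]) cylinder(h=15.5, r=14.4) → bbox [-27.7,-7.6,6.4] .. [1.1,21.2,21.9]
B = cylinder(h=3.6, r=10) → bbox [-10,-10,0] .. [10,10,3.6]
lo = A.lo+B.lo = [-27.7-10, -7.6-10, 6.4+0] = [-37.700,-17.600,6.400]
hi = A.hi+B.hi = [1.1+10, 21.2+10, 21.9+3.6] = [11.100,31.200,25.500]
diag = √(48.8²+48.8²+19.1²) = √5127.69 = 71.608


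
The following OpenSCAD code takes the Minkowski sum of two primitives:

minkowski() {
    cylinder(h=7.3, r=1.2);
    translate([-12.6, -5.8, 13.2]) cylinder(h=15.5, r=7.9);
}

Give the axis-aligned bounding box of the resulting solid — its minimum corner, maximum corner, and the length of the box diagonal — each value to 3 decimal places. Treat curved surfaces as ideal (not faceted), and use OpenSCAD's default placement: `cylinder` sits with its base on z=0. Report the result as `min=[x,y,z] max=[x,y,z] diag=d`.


min=[-21.700,-14.900,13.200] max=[-3.500,3.300,36.000] diag=34.385

A = translate([-12.6, -5.8, 13.2]) cylinder(h=15.5, r=7.9) → bbox [-20.5,-13.7,13.2] .. [-4.7,2.1,28.7]
B = cylinder(h=7.3, r=1.2) → bbox [-1.2,-1.2,0] .. [1.2,1.2,7.3]
lo = A.lo+B.lo = [-20.5-1.2, -13.7-1.2, 13.2+0] = [-21.700,-14.900,13.200]
hi = A.hi+B.hi = [-4.7+1.2, 2.1+1.2, 28.7+7.3] = [-3.500,3.300,36.000]
diag = √(18.2²+18.2²+22.8²) = √1182.32 = 34.385
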